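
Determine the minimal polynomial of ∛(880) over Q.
m_α(x) = x^3 - 880

α satisfies α^3 = 880, so x^3 - 880 annihilates α. By the rational root test, a rational root p/q (in lowest terms) of x^3 - 880 would satisfy p^3 = 880 q^3, forcing q = 1 and p^3 = 880; but 880 is not a perfect cube, contradiction. A monic cubic over Q with no rational root is irreducible (any nontrivial factorization would include a linear factor). Hence x^3 - 880 is the minimal polynomial of α, and in particular [Q(α):Q] = 3.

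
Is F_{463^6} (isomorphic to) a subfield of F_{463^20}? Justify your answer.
No: F_{463^6} is not a subfield of F_{463^20}

F_{p^m} embeds in F_{p^n} iff m | n. Here 6 ∤ 20 (since 20 = 3·6 + 2 with remainder 2 ≠ 0), so F_{463^6} is not a subfield of F_{463^20}. Equivalently: if it were, the tower law would give 6 = [F_{463^6}:F_463] dividing [F_{463^20}:F_463] = 20, contradiction.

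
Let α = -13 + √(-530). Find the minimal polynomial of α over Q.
m_α(x) = x^2 + 26x + 699

From α + 13 = √(-530), squaring gives (α + 13)^2 = -530, i.e. α^2 + 26α + 169 = -530, so α^2 + 26α + 699 = 0. The discriminant of x^2 + 26x + 699 is (26)^2 - 4·(699) = 676 - 2796 = -2120, and 4·(-530) is not a perfect square in Q since -530 is squarefree and ≠ 1. Hence x^2 + 26x + 699 is irreducible over Q and is the minimal polynomial of α.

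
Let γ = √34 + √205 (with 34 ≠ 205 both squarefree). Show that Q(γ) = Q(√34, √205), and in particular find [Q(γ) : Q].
[Q(γ) : Q] = 4 (equivalently, Q(γ) = Q(√34, √205))

Obviously Q(γ) ⊆ Q(√34, √205), and [Q(√34, √205):Q] = 4 (since 34, 205 are distinct squarefree integers > 1 with 6970 not a perfect square). To show equality we compute the minimal polynomial of γ. From γ = √34 + √205: γ^2 = 34 + 2√(6970) + 205 = 239 + 2√(6970), so γ^2 - 239 = 2√(6970); squaring, (γ^2 - 239)^2 = 4·6970, i.e. γ^4 - 478γ^2 + 57121 - 27880 = 0, i.e. γ^4 - 478γ^2 + 29241 = 0. So γ is a root of x^4 - 478x^2 + 29241. This polynomial is irreducible over Q: it has no rational root (each ±√34 ± √205 is irrational), and any factorization into two quadratics over Q would force √(6970) ∈ Q (pairing opposite roots) or √34, √205 ∈ Q (other pairings), all impossible. Hence [Q(γ):Q] = 4 = [Q(√34, √205):Q], so Q(γ) = Q(√34, √205).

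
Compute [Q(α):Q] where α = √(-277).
[Q(α):Q] = 2

[Q(α):Q] equals the degree of the minimal polynomial of α. Here α^2 = -277 and x^2 + 277 is irreducible (d = -277 is squarefree, ≠ 1, hence not a square), so deg(m_α) = 2. Thus [Q(α):Q] = 2.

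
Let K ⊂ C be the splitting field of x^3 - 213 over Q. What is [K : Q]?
[K : Q] = 6

The roots of x^3 - 213 are ∛213, ω∛213, ω^2∛213 where ω = e^(2πi/3) is a primitive cube root of unity, so K = Q(∛213, ω). Now [Q(∛213):Q] = 3 (since 213 is not a perfect cube, x^3 - 213 is irreducible) and [Q(ω):Q] = 2. Both 2 and 3 divide [K:Q], and [K:Q] ≤ 3·2 = 6, so [K:Q] = 6. (Equivalently: Q(∛213) ⊂ R but ω ∉ R, so [K : Q(∛213)] = 2.)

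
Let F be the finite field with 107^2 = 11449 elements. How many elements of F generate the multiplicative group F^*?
There are φ(11448) = 3744 primitive elements

F_q^* is cyclic of order q - 1 = 11448. A cyclic group of order m has exactly φ(m) generators. Here m = 11448 = 2^3 · 3^3 · 53, so the number of primitive elements is φ(11448) = 3744.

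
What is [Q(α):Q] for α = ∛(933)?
[Q(α):Q] = 3

The minimal polynomial of α is x^3 - 933, irreducible over Q since 933 is not a perfect cube (so x^3 - 933 has no rational root). Hence [Q(α):Q] = deg(m_α) = 3.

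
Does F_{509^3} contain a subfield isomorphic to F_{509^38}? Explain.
No: F_{509^38} is not a subfield of F_{509^3}

F_{p^m} embeds in F_{p^n} iff m | n. Here 38 ∤ 3 (since 3 = 0·38 + 3 with remainder 3 ≠ 0), so F_{509^38} is not a subfield of F_{509^3}. Equivalently: if it were, the tower law would give 38 = [F_{509^38}:F_509] dividing [F_{509^3}:F_509] = 3, contradiction.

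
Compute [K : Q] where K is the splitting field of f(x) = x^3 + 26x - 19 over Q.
[K : Q] = 6

By the rational root test, any rational root of the monic integer polynomial f(x) = x^3 + 26x - 19 must be an integer dividing the constant term -19, i.e. one of ±{1, 19}. Evaluating: f(1) = 8, f(-1) = -46, f(19) = 7334, f(-19) = -7372; none is 0, so f has no rational root and is therefore irreducible over Q (a cubic with no linear factor over a field is irreducible). For an irreducible cubic, the Galois group is A_3 or S_3 according as the discriminant disc(f) = -4a^3 - 27b^2 = -4·(26)^3 - 27·(-19)^2 = -80051 is or is not a square in Q. Here disc(f) = -80051 is not a perfect square in Q, so the Galois group of f over Q is not contained in A_3 and must be all of S_3. The splitting field has degree |S_3| = 6 over Q, so [K : Q] = 6.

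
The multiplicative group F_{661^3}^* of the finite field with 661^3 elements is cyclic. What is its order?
|F_{661^3}^*| = 288804780

F_{661^3} has 661^3 = 288804781 elements; its multiplicative group consists of all nonzero elements, so |F_{661^3}^*| = 288804781 - 1 = 288804780. (It is cyclic since any finite subgroup of the multiplicative group of a field is cyclic.)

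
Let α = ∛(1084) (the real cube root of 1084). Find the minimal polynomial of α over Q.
m_α(x) = x^3 - 1084

α satisfies α^3 = 1084, so x^3 - 1084 annihilates α. By the rational root test, a rational root p/q (in lowest terms) of x^3 - 1084 would satisfy p^3 = 1084 q^3, forcing q = 1 and p^3 = 1084; but 1084 is not a perfect cube, contradiction. A monic cubic over Q with no rational root is irreducible (any nontrivial factorization would include a linear factor). Hence x^3 - 1084 is the minimal polynomial of α, and in particular [Q(α):Q] = 3.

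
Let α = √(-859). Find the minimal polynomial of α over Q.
m_α(x) = x^2 + 859

α satisfies α^2 + 859 = 0, so x^2 + 859 annihilates α. Since d = -859 is squarefree and ≠ 1, it is not a perfect square in Q, so x^2 + 859 has no rational root and is therefore irreducible over Q (a degree-2 polynomial over a field is irreducible iff it has no root). Hence m_α(x) = x^2 + 859.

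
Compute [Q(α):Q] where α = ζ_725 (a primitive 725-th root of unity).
[Q(α):Q] = 560

The minimal polynomial of ζ_725 over Q is the 725-th cyclotomic polynomial Φ_725(x), which is irreducible over Q and has degree φ(725) = 560. Hence [Q(α):Q] = φ(725) = 560.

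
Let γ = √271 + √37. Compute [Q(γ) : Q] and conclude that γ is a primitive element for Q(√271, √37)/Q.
[Q(γ) : Q] = 4 (equivalently, Q(γ) = Q(√271, √37))

Obviously Q(γ) ⊆ Q(√271, √37), and [Q(√271, √37):Q] = 4 (since 271, 37 are distinct squarefree integers > 1 with 10027 not a perfect square). To show equality we compute the minimal polynomial of γ. From γ = √271 + √37: γ^2 = 271 + 2√(10027) + 37 = 308 + 2√(10027), so γ^2 - 308 = 2√(10027); squaring, (γ^2 - 308)^2 = 4·10027, i.e. γ^4 - 616γ^2 + 94864 - 40108 = 0, i.e. γ^4 - 616γ^2 + 54756 = 0. So γ is a root of x^4 - 616x^2 + 54756. This polynomial is irreducible over Q: it has no rational root (each ±√271 ± √37 is irrational), and any factorization into two quadratics over Q would force √(10027) ∈ Q (pairing opposite roots) or √271, √37 ∈ Q (other pairings), all impossible. Hence [Q(γ):Q] = 4 = [Q(√271, √37):Q], so Q(γ) = Q(√271, √37).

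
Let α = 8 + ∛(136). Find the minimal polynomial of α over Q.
m_α(x) = x^3 - 24x^2 + 192x - 648

Set β = α - 8 = ∛(136), so β^3 = 136. Then (α - 8)^3 - 136 = 0, i.e. α is a root of g(x) = (x - 8)^3 - 136 = x^3 - 24x^2 + 192x - 648. Since g(x) = h(x - 8) where h(x) = x^3 - 136, and h is irreducible over Q (because 136 is not a perfect cube, so h has no rational root, and a monic cubic with no rational root is irreducible), g is also irreducible (irreducibility is preserved under the substitution x → x - 8). Hence m_α(x) = x^3 - 24x^2 + 192x - 648.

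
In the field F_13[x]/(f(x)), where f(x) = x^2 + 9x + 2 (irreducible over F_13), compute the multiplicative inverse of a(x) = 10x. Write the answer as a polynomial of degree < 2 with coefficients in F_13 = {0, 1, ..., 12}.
a(x)^(-1) ≡ 11x + 8 (mod f(x))

Since f is irreducible over F_13, F_13[x]/(f) is a field and a(x) ≠ 0 has an inverse. Apply the extended Euclidean algorithm to f(x) and a(x) in F_13[x]: f(x) = (4x + 10)·a(x) + (2). The last nonzero remainder is the constant 2 = gcd(f, a) in F_13. Back-substituting through the division chain expresses 2 = s(x)·a(x) + t(x)·f(x) with s(x) ≡ 9x + 3 (mod f), so (9x + 3)·a(x) ≡ 2 (mod f). Multiplying by 2^(-1) ≡ 7 in F_13 gives a(x)^(-1) ≡ 7·(9x + 3) ≡ 11x + 8 (mod f). Check: (10x)·(11x + 8) = 6x^2 + 2x ≡ 1 (mod x^2 + 9x + 2).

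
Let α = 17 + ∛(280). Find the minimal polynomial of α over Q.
m_α(x) = x^3 - 51x^2 + 867x - 5193

Set β = α - 17 = ∛(280), so β^3 = 280. Then (α - 17)^3 - 280 = 0, i.e. α is a root of g(x) = (x - 17)^3 - 280 = x^3 - 51x^2 + 867x - 5193. Since g(x) = h(x - 17) where h(x) = x^3 - 280, and h is irreducible over Q (because 280 is not a perfect cube, so h has no rational root, and a monic cubic with no rational root is irreducible), g is also irreducible (irreducibility is preserved under the substitution x → x - 17). Hence m_α(x) = x^3 - 51x^2 + 867x - 5193.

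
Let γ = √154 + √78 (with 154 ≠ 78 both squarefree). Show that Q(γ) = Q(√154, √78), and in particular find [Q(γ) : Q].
[Q(γ) : Q] = 4 (equivalently, Q(γ) = Q(√154, √78))

Obviously Q(γ) ⊆ Q(√154, √78), and [Q(√154, √78):Q] = 4 (since 154, 78 are distinct squarefree integers > 1 with 12012 not a perfect square). To show equality we compute the minimal polynomial of γ. From γ = √154 + √78: γ^2 = 154 + 2√(12012) + 78 = 232 + 2√(12012), so γ^2 - 232 = 2√(12012); squaring, (γ^2 - 232)^2 = 4·12012, i.e. γ^4 - 464γ^2 + 53824 - 48048 = 0, i.e. γ^4 - 464γ^2 + 5776 = 0. So γ is a root of x^4 - 464x^2 + 5776. This polynomial is irreducible over Q: it has no rational root (each ±√154 ± √78 is irrational), and any factorization into two quadratics over Q would force √(12012) ∈ Q (pairing opposite roots) or √154, √78 ∈ Q (other pairings), all impossible. Hence [Q(γ):Q] = 4 = [Q(√154, √78):Q], so Q(γ) = Q(√154, √78).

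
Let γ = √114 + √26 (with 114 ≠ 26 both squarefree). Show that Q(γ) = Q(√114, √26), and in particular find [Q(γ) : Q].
[Q(γ) : Q] = 4 (equivalently, Q(γ) = Q(√114, √26))

Obviously Q(γ) ⊆ Q(√114, √26), and [Q(√114, √26):Q] = 4 (since 114, 26 are distinct squarefree integers > 1 with 2964 not a perfect square). To show equality we compute the minimal polynomial of γ. From γ = √114 + √26: γ^2 = 114 + 2√(2964) + 26 = 140 + 2√(2964), so γ^2 - 140 = 2√(2964); squaring, (γ^2 - 140)^2 = 4·2964, i.e. γ^4 - 280γ^2 + 19600 - 11856 = 0, i.e. γ^4 - 280γ^2 + 7744 = 0. So γ is a root of x^4 - 280x^2 + 7744. This polynomial is irreducible over Q: it has no rational root (each ±√114 ± √26 is irrational), and any factorization into two quadratics over Q would force √(2964) ∈ Q (pairing opposite roots) or √114, √26 ∈ Q (other pairings), all impossible. Hence [Q(γ):Q] = 4 = [Q(√114, √26):Q], so Q(γ) = Q(√114, √26).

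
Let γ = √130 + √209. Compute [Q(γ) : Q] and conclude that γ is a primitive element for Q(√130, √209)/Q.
[Q(γ) : Q] = 4 (equivalently, Q(γ) = Q(√130, √209))

Obviously Q(γ) ⊆ Q(√130, √209), and [Q(√130, √209):Q] = 4 (since 130, 209 are distinct squarefree integers > 1 with 27170 not a perfect square). To show equality we compute the minimal polynomial of γ. From γ = √130 + √209: γ^2 = 130 + 2√(27170) + 209 = 339 + 2√(27170), so γ^2 - 339 = 2√(27170); squaring, (γ^2 - 339)^2 = 4·27170, i.e. γ^4 - 678γ^2 + 114921 - 108680 = 0, i.e. γ^4 - 678γ^2 + 6241 = 0. So γ is a root of x^4 - 678x^2 + 6241. This polynomial is irreducible over Q: it has no rational root (each ±√130 ± √209 is irrational), and any factorization into two quadratics over Q would force √(27170) ∈ Q (pairing opposite roots) or √130, √209 ∈ Q (other pairings), all impossible. Hence [Q(γ):Q] = 4 = [Q(√130, √209):Q], so Q(γ) = Q(√130, √209).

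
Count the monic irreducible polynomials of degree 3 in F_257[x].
There are 5658112 monic irreducible polynomials of degree 3 over F_257

Each element of F_{257^3} that lies in no proper subfield is a root of exactly one monic irreducible of degree 3 over F_257, and each such polynomial has 3 distinct roots in F_{257^3}. By Möbius inversion the count is N_257(3) = (1/3) Σ_{d|3} μ(3/d) · 257^d = (1/3)(μ(3)·257^1 + μ(1)·257^3) = 16974336/3 = 5658112.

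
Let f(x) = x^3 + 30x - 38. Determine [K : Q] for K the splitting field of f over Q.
[K : Q] = 6

By the rational root test, any rational root of the monic integer polynomial f(x) = x^3 + 30x - 38 must be an integer dividing the constant term -38, i.e. one of ±{1, 2, 19, 38}. Evaluating: f(1) = -7, f(-1) = -69, f(2) = 30, f(-2) = -106, f(19) = 7391, f(-19) = -7467, f(38) = 55974, f(-38) = -56050; none is 0, so f has no rational root and is therefore irreducible over Q (a cubic with no linear factor over a field is irreducible). For an irreducible cubic, the Galois group is A_3 or S_3 according as the discriminant disc(f) = -4a^3 - 27b^2 = -4·(30)^3 - 27·(-38)^2 = -146988 is or is not a square in Q. Here disc(f) = -146988 is not a perfect square in Q, so the Galois group of f over Q is not contained in A_3 and must be all of S_3. The splitting field has degree |S_3| = 6 over Q, so [K : Q] = 6.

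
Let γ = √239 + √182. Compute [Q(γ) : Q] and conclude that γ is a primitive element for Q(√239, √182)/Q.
[Q(γ) : Q] = 4 (equivalently, Q(γ) = Q(√239, √182))

Obviously Q(γ) ⊆ Q(√239, √182), and [Q(√239, √182):Q] = 4 (since 239, 182 are distinct squarefree integers > 1 with 43498 not a perfect square). To show equality we compute the minimal polynomial of γ. From γ = √239 + √182: γ^2 = 239 + 2√(43498) + 182 = 421 + 2√(43498), so γ^2 - 421 = 2√(43498); squaring, (γ^2 - 421)^2 = 4·43498, i.e. γ^4 - 842γ^2 + 177241 - 173992 = 0, i.e. γ^4 - 842γ^2 + 3249 = 0. So γ is a root of x^4 - 842x^2 + 3249. This polynomial is irreducible over Q: it has no rational root (each ±√239 ± √182 is irrational), and any factorization into two quadratics over Q would force √(43498) ∈ Q (pairing opposite roots) or √239, √182 ∈ Q (other pairings), all impossible. Hence [Q(γ):Q] = 4 = [Q(√239, √182):Q], so Q(γ) = Q(√239, √182).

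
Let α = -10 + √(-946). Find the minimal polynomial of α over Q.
m_α(x) = x^2 + 20x + 1046

From α + 10 = √(-946), squaring gives (α + 10)^2 = -946, i.e. α^2 + 20α + 100 = -946, so α^2 + 20α + 1046 = 0. The discriminant of x^2 + 20x + 1046 is (20)^2 - 4·(1046) = 400 - 4184 = -3784, and 4·(-946) is not a perfect square in Q since -946 is squarefree and ≠ 1. Hence x^2 + 20x + 1046 is irreducible over Q and is the minimal polynomial of α.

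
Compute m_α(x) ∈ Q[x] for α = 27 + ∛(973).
m_α(x) = x^3 - 81x^2 + 2187x - 20656

Set β = α - 27 = ∛(973), so β^3 = 973. Then (α - 27)^3 - 973 = 0, i.e. α is a root of g(x) = (x - 27)^3 - 973 = x^3 - 81x^2 + 2187x - 20656. Since g(x) = h(x - 27) where h(x) = x^3 - 973, and h is irreducible over Q (because 973 is not a perfect cube, so h has no rational root, and a monic cubic with no rational root is irreducible), g is also irreducible (irreducibility is preserved under the substitution x → x - 27). Hence m_α(x) = x^3 - 81x^2 + 2187x - 20656.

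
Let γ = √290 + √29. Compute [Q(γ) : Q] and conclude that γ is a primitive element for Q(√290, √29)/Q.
[Q(γ) : Q] = 4 (equivalently, Q(γ) = Q(√290, √29))

Obviously Q(γ) ⊆ Q(√290, √29), and [Q(√290, √29):Q] = 4 (since 290, 29 are distinct squarefree integers > 1 with 8410 not a perfect square). To show equality we compute the minimal polynomial of γ. From γ = √290 + √29: γ^2 = 290 + 2√(8410) + 29 = 319 + 2√(8410), so γ^2 - 319 = 2√(8410); squaring, (γ^2 - 319)^2 = 4·8410, i.e. γ^4 - 638γ^2 + 101761 - 33640 = 0, i.e. γ^4 - 638γ^2 + 68121 = 0. So γ is a root of x^4 - 638x^2 + 68121. This polynomial is irreducible over Q: it has no rational root (each ±√290 ± √29 is irrational), and any factorization into two quadratics over Q would force √(8410) ∈ Q (pairing opposite roots) or √290, √29 ∈ Q (other pairings), all impossible. Hence [Q(γ):Q] = 4 = [Q(√290, √29):Q], so Q(γ) = Q(√290, √29).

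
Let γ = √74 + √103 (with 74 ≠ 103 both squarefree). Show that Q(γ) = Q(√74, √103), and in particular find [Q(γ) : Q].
[Q(γ) : Q] = 4 (equivalently, Q(γ) = Q(√74, √103))

Obviously Q(γ) ⊆ Q(√74, √103), and [Q(√74, √103):Q] = 4 (since 74, 103 are distinct squarefree integers > 1 with 7622 not a perfect square). To show equality we compute the minimal polynomial of γ. From γ = √74 + √103: γ^2 = 74 + 2√(7622) + 103 = 177 + 2√(7622), so γ^2 - 177 = 2√(7622); squaring, (γ^2 - 177)^2 = 4·7622, i.e. γ^4 - 354γ^2 + 31329 - 30488 = 0, i.e. γ^4 - 354γ^2 + 841 = 0. So γ is a root of x^4 - 354x^2 + 841. This polynomial is irreducible over Q: it has no rational root (each ±√74 ± √103 is irrational), and any factorization into two quadratics over Q would force √(7622) ∈ Q (pairing opposite roots) or √74, √103 ∈ Q (other pairings), all impossible. Hence [Q(γ):Q] = 4 = [Q(√74, √103):Q], so Q(γ) = Q(√74, √103).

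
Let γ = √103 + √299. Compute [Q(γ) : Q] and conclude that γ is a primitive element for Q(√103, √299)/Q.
[Q(γ) : Q] = 4 (equivalently, Q(γ) = Q(√103, √299))

Obviously Q(γ) ⊆ Q(√103, √299), and [Q(√103, √299):Q] = 4 (since 103, 299 are distinct squarefree integers > 1 with 30797 not a perfect square). To show equality we compute the minimal polynomial of γ. From γ = √103 + √299: γ^2 = 103 + 2√(30797) + 299 = 402 + 2√(30797), so γ^2 - 402 = 2√(30797); squaring, (γ^2 - 402)^2 = 4·30797, i.e. γ^4 - 804γ^2 + 161604 - 123188 = 0, i.e. γ^4 - 804γ^2 + 38416 = 0. So γ is a root of x^4 - 804x^2 + 38416. This polynomial is irreducible over Q: it has no rational root (each ±√103 ± √299 is irrational), and any factorization into two quadratics over Q would force √(30797) ∈ Q (pairing opposite roots) or √103, √299 ∈ Q (other pairings), all impossible. Hence [Q(γ):Q] = 4 = [Q(√103, √299):Q], so Q(γ) = Q(√103, √299).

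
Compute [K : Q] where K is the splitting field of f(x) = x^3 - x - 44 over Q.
[K : Q] = 6

By the rational root test, any rational root of the monic integer polynomial f(x) = x^3 - x - 44 must be an integer dividing the constant term -44, i.e. one of ±{1, 2, 4, 11, 22, 44}. Evaluating: f(1) = -44, f(-1) = -44, f(2) = -38, f(-2) = -50, f(4) = 16, f(-4) = -104, f(11) = 1276, f(-11) = -1364, f(22) = 10582, f(-22) = -10670, f(44) = 85096, f(-44) = -85184; none is 0, so f has no rational root and is therefore irreducible over Q (a cubic with no linear factor over a field is irreducible). For an irreducible cubic, the Galois group is A_3 or S_3 according as the discriminant disc(f) = -4a^3 - 27b^2 = -4·(-1)^3 - 27·(-44)^2 = -52268 is or is not a square in Q. Here disc(f) = -52268 is not a perfect square in Q, so the Galois group of f over Q is not contained in A_3 and must be all of S_3. The splitting field has degree |S_3| = 6 over Q, so [K : Q] = 6.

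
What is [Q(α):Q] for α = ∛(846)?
[Q(α):Q] = 3

The minimal polynomial of α is x^3 - 846, irreducible over Q since 846 is not a perfect cube (so x^3 - 846 has no rational root). Hence [Q(α):Q] = deg(m_α) = 3.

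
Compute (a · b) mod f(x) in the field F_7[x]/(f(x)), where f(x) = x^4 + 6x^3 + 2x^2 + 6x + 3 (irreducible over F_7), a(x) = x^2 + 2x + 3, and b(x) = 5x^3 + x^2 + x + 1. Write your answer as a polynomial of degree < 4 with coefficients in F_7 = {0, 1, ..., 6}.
a · b ≡ 3x^3 + 6x + 4 (mod f(x))

Multiply in F_7[x]: a(x)·b(x) = (x^2 + 2x + 3)·(5x^3 + x^2 + x + 1) = 5x^5 + 4x^4 + 4x^3 + 6x^2 + 5x + 3. This has degree ≥ 4, so divide by f(x) over F_7: 5x^5 + 4x^4 + 4x^3 + 6x^2 + 5x + 3 = (5x + 2)·(x^4 + 6x^3 + 2x^2 + 6x + 3) + (3x^3 + 6x + 4). Hence a·b ≡ 3x^3 + 6x + 4 (mod f). (F_7[x]/(f) is a field with 7^4 = 2401 elements since f is irreducible of degree 4.)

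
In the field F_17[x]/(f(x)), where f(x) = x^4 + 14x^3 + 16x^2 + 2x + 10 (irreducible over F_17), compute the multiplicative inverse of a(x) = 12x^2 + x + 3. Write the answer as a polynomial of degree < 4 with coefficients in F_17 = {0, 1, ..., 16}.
a(x)^(-1) ≡ 14x^3 + 11x^2 + 16x + 8 (mod f(x))

Since f is irreducible over F_17, F_17[x]/(f) is a field and a(x) ≠ 0 has an inverse. Apply the extended Euclidean algorithm to f(x) and a(x) in F_17[x]: f(x) = (10x^2 + 6x + 4)·a(x) + (14x + 15);  a(x) = (13x + 8)·(14x + 15) + (2). The last nonzero remainder is the constant 2 = gcd(f, a) in F_17. Back-substituting through the division chain expresses 2 = s(x)·a(x) + t(x)·f(x) with s(x) ≡ 11x^3 + 5x^2 + 15x + 16 (mod f), so (11x^3 + 5x^2 + 15x + 16)·a(x) ≡ 2 (mod f). Multiplying by 2^(-1) ≡ 9 in F_17 gives a(x)^(-1) ≡ 9·(11x^3 + 5x^2 + 15x + 16) ≡ 14x^3 + 11x^2 + 16x + 8 (mod f). Check: (12x^2 + x + 3)·(14x^3 + 11x^2 + 16x + 8) = 15x^5 + 10x^4 + 7x^3 + 9x^2 + 5x + 7 ≡ 1 (mod x^4 + 14x^3 + 16x^2 + 2x + 10).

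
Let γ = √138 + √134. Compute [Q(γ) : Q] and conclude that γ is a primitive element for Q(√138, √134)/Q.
[Q(γ) : Q] = 4 (equivalently, Q(γ) = Q(√138, √134))

Obviously Q(γ) ⊆ Q(√138, √134), and [Q(√138, √134):Q] = 4 (since 138, 134 are distinct squarefree integers > 1 with 18492 not a perfect square). To show equality we compute the minimal polynomial of γ. From γ = √138 + √134: γ^2 = 138 + 2√(18492) + 134 = 272 + 2√(18492), so γ^2 - 272 = 2√(18492); squaring, (γ^2 - 272)^2 = 4·18492, i.e. γ^4 - 544γ^2 + 73984 - 73968 = 0, i.e. γ^4 - 544γ^2 + 16 = 0. So γ is a root of x^4 - 544x^2 + 16. This polynomial is irreducible over Q: it has no rational root (each ±√138 ± √134 is irrational), and any factorization into two quadratics over Q would force √(18492) ∈ Q (pairing opposite roots) or √138, √134 ∈ Q (other pairings), all impossible. Hence [Q(γ):Q] = 4 = [Q(√138, √134):Q], so Q(γ) = Q(√138, √134).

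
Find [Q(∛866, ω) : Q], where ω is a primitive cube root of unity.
[Q(∛866, ω) : Q] = 6

[Q(∛866):Q] = 3 (min poly x^3 - 866, irreducible since 866 is not a perfect cube). [Q(ω):Q] = 2 (min poly x^2 + x + 1). Since Q(∛866) ⊂ R and ω ∉ R, we have ω ∉ Q(∛866), so x^2 + x + 1 remains irreducible over Q(∛866) and [Q(∛866, ω) : Q(∛866)] = 2. By the tower law, [Q(∛866, ω) : Q] = 3 · 2 = 6. (In fact Q(∛866, ω) is the splitting field of x^3 - 866 over Q.)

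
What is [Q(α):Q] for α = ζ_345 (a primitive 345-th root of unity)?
[Q(α):Q] = 176

The minimal polynomial of ζ_345 over Q is the 345-th cyclotomic polynomial Φ_345(x), which is irreducible over Q and has degree φ(345) = 176. Hence [Q(α):Q] = φ(345) = 176.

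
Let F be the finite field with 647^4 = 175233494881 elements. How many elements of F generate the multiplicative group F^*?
There are φ(175233494880) = 40609382400 primitive elements

F_q^* is cyclic of order q - 1 = 175233494880. A cyclic group of order m has exactly φ(m) generators. Here m = 175233494880 = 2^5 · 3^4 · 5 · 17 · 19 · 41 · 1021, so the number of primitive elements is φ(175233494880) = 40609382400.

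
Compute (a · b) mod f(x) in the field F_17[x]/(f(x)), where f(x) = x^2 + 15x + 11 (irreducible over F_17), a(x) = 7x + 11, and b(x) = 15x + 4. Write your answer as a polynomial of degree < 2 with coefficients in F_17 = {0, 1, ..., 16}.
a · b ≡ 12x + 11 (mod f(x))

Multiply in F_17[x]: a(x)·b(x) = (7x + 11)·(15x + 4) = 3x^2 + 6x + 10. This has degree ≥ 2, so divide by f(x) over F_17: 3x^2 + 6x + 10 = (3)·(x^2 + 15x + 11) + (12x + 11). Hence a·b ≡ 12x + 11 (mod f). (F_17[x]/(f) is a field with 17^2 = 289 elements since f is irreducible of degree 2.)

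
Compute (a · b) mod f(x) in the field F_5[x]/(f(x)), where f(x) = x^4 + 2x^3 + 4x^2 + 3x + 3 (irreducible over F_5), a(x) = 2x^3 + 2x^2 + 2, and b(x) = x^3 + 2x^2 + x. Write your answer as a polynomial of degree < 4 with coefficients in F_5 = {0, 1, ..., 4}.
a · b ≡ 2x^3 + x^2 + 4x + 3 (mod f(x))

Multiply in F_5[x]: a(x)·b(x) = (2x^3 + 2x^2 + 2)·(x^3 + 2x^2 + x) = 2x^6 + x^5 + x^4 + 4x^3 + 4x^2 + 2x. This has degree ≥ 4, so divide by f(x) over F_5: 2x^6 + x^5 + x^4 + 4x^3 + 4x^2 + 2x = (2x^2 + 2x + 4)·(x^4 + 2x^3 + 4x^2 + 3x + 3) + (2x^3 + x^2 + 4x + 3). Hence a·b ≡ 2x^3 + x^2 + 4x + 3 (mod f). (F_5[x]/(f) is a field with 5^4 = 625 elements since f is irreducible of degree 4.)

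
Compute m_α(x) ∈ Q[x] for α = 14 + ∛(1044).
m_α(x) = x^3 - 42x^2 + 588x - 3788

Set β = α - 14 = ∛(1044), so β^3 = 1044. Then (α - 14)^3 - 1044 = 0, i.e. α is a root of g(x) = (x - 14)^3 - 1044 = x^3 - 42x^2 + 588x - 3788. Since g(x) = h(x - 14) where h(x) = x^3 - 1044, and h is irreducible over Q (because 1044 is not a perfect cube, so h has no rational root, and a monic cubic with no rational root is irreducible), g is also irreducible (irreducibility is preserved under the substitution x → x - 14). Hence m_α(x) = x^3 - 42x^2 + 588x - 3788.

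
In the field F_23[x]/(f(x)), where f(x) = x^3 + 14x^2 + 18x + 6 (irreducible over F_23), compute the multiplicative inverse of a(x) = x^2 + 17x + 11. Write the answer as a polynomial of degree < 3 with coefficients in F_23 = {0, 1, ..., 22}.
a(x)^(-1) ≡ 6x^2 + 7x + 20 (mod f(x))

Since f is irreducible over F_23, F_23[x]/(f) is a field and a(x) ≠ 0 has an inverse. Apply the extended Euclidean algorithm to f(x) and a(x) in F_23[x]: f(x) = (x + 20)·a(x) + (12x + 16);  a(x) = (2x + 16)·(12x + 16) + (8). The last nonzero remainder is the constant 8 = gcd(f, a) in F_23. Back-substituting through the division chain expresses 8 = s(x)·a(x) + t(x)·f(x) with s(x) ≡ 2x^2 + 10x + 22 (mod f), so (2x^2 + 10x + 22)·a(x) ≡ 8 (mod f). Multiplying by 8^(-1) ≡ 3 in F_23 gives a(x)^(-1) ≡ 3·(2x^2 + 10x + 22) ≡ 6x^2 + 7x + 20 (mod f). Check: (x^2 + 17x + 11)·(6x^2 + 7x + 20) = 6x^4 + 17x^3 + 21x^2 + 3x + 13 ≡ 1 (mod x^3 + 14x^2 + 18x + 6).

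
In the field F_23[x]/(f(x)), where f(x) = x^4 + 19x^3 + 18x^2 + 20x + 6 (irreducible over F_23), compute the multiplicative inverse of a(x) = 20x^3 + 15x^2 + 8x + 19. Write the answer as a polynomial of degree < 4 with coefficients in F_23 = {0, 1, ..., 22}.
a(x)^(-1) ≡ 15x^3 + 20x^2 + 14x + 4 (mod f(x))

Since f is irreducible over F_23, F_23[x]/(f) is a field and a(x) ≠ 0 has an inverse. Apply the extended Euclidean algorithm to f(x) and a(x) in F_23[x]: f(x) = (15x + 15)·a(x) + (18x^2 + 6x + 20);  a(x) = (19x + 6)·(18x^2 + 6x + 20) + (6x + 14);  (18x^2 + 6x + 20) = (3x + 17)·(6x + 14) + (12). The last nonzero remainder is the constant 12 = gcd(f, a) in F_23. Back-substituting through the division chain expresses 12 = s(x)·a(x) + t(x)·f(x) with s(x) ≡ 19x^3 + 10x^2 + 7x + 2 (mod f), so (19x^3 + 10x^2 + 7x + 2)·a(x) ≡ 12 (mod f). Multiplying by 12^(-1) ≡ 2 in F_23 gives a(x)^(-1) ≡ 2·(19x^3 + 10x^2 + 7x + 2) ≡ 15x^3 + 20x^2 + 14x + 4 (mod f). Check: (20x^3 + 15x^2 + 8x + 19)·(15x^3 + 20x^2 + 14x + 4) = x^6 + 4x^5 + 10x^4 + 22x^3 + 22x + 7 ≡ 1 (mod x^4 + 19x^3 + 18x^2 + 20x + 6).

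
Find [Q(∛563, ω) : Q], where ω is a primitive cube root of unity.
[Q(∛563, ω) : Q] = 6

[Q(∛563):Q] = 3 (min poly x^3 - 563, irreducible since 563 is not a perfect cube). [Q(ω):Q] = 2 (min poly x^2 + x + 1). Since Q(∛563) ⊂ R and ω ∉ R, we have ω ∉ Q(∛563), so x^2 + x + 1 remains irreducible over Q(∛563) and [Q(∛563, ω) : Q(∛563)] = 2. By the tower law, [Q(∛563, ω) : Q] = 3 · 2 = 6. (In fact Q(∛563, ω) is the splitting field of x^3 - 563 over Q.)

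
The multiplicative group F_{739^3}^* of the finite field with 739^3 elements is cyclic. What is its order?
|F_{739^3}^*| = 403583418

F_{739^3} has 739^3 = 403583419 elements; its multiplicative group consists of all nonzero elements, so |F_{739^3}^*| = 403583419 - 1 = 403583418. (It is cyclic since any finite subgroup of the multiplicative group of a field is cyclic.)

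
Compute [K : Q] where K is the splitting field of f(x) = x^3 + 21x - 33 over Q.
[K : Q] = 6

By the rational root test, any rational root of the monic integer polynomial f(x) = x^3 + 21x - 33 must be an integer dividing the constant term -33, i.e. one of ±{1, 3, 11, 33}. Evaluating: f(1) = -11, f(-1) = -55, f(3) = 57, f(-3) = -123, f(11) = 1529, f(-11) = -1595, f(33) = 36597, f(-33) = -36663; none is 0, so f has no rational root and is therefore irreducible over Q (a cubic with no linear factor over a field is irreducible). For an irreducible cubic, the Galois group is A_3 or S_3 according as the discriminant disc(f) = -4a^3 - 27b^2 = -4·(21)^3 - 27·(-33)^2 = -66447 is or is not a square in Q. Here disc(f) = -66447 is not a perfect square in Q, so the Galois group of f over Q is not contained in A_3 and must be all of S_3. The splitting field has degree |S_3| = 6 over Q, so [K : Q] = 6.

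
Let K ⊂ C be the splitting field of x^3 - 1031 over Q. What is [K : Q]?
[K : Q] = 6

The roots of x^3 - 1031 are ∛1031, ω∛1031, ω^2∛1031 where ω = e^(2πi/3) is a primitive cube root of unity, so K = Q(∛1031, ω). Now [Q(∛1031):Q] = 3 (since 1031 is not a perfect cube, x^3 - 1031 is irreducible) and [Q(ω):Q] = 2. Both 2 and 3 divide [K:Q], and [K:Q] ≤ 3·2 = 6, so [K:Q] = 6. (Equivalently: Q(∛1031) ⊂ R but ω ∉ R, so [K : Q(∛1031)] = 2.)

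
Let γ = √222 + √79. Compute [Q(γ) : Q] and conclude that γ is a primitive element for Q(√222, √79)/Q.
[Q(γ) : Q] = 4 (equivalently, Q(γ) = Q(√222, √79))

Obviously Q(γ) ⊆ Q(√222, √79), and [Q(√222, √79):Q] = 4 (since 222, 79 are distinct squarefree integers > 1 with 17538 not a perfect square). To show equality we compute the minimal polynomial of γ. From γ = √222 + √79: γ^2 = 222 + 2√(17538) + 79 = 301 + 2√(17538), so γ^2 - 301 = 2√(17538); squaring, (γ^2 - 301)^2 = 4·17538, i.e. γ^4 - 602γ^2 + 90601 - 70152 = 0, i.e. γ^4 - 602γ^2 + 20449 = 0. So γ is a root of x^4 - 602x^2 + 20449. This polynomial is irreducible over Q: it has no rational root (each ±√222 ± √79 is irrational), and any factorization into two quadratics over Q would force √(17538) ∈ Q (pairing opposite roots) or √222, √79 ∈ Q (other pairings), all impossible. Hence [Q(γ):Q] = 4 = [Q(√222, √79):Q], so Q(γ) = Q(√222, √79).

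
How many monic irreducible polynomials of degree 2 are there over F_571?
There are 162735 monic irreducible polynomials of degree 2 over F_571

Each element of F_{571^2} that lies in no proper subfield is a root of exactly one monic irreducible of degree 2 over F_571, and each such polynomial has 2 distinct roots in F_{571^2}. By Möbius inversion the count is N_571(2) = (1/2) Σ_{d|2} μ(2/d) · 571^d = (1/2)(μ(2)·571^1 + μ(1)·571^2) = 325470/2 = 162735.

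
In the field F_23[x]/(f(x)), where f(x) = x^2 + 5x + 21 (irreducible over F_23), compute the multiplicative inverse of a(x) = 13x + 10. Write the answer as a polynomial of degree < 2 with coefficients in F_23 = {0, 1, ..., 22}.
a(x)^(-1) ≡ 19x + 22 (mod f(x))

Since f is irreducible over F_23, F_23[x]/(f) is a field and a(x) ≠ 0 has an inverse. Apply the extended Euclidean algorithm to f(x) and a(x) in F_23[x]: f(x) = (16x + 4)·a(x) + (4). The last nonzero remainder is the constant 4 = gcd(f, a) in F_23. Back-substituting through the division chain expresses 4 = s(x)·a(x) + t(x)·f(x) with s(x) ≡ 7x + 19 (mod f), so (7x + 19)·a(x) ≡ 4 (mod f). Multiplying by 4^(-1) ≡ 6 in F_23 gives a(x)^(-1) ≡ 6·(7x + 19) ≡ 19x + 22 (mod f). Check: (13x + 10)·(19x + 22) = 17x^2 + 16x + 13 ≡ 1 (mod x^2 + 5x + 21).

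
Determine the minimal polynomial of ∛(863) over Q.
m_α(x) = x^3 - 863

α satisfies α^3 = 863, so x^3 - 863 annihilates α. By the rational root test, a rational root p/q (in lowest terms) of x^3 - 863 would satisfy p^3 = 863 q^3, forcing q = 1 and p^3 = 863; but 863 is not a perfect cube, contradiction. A monic cubic over Q with no rational root is irreducible (any nontrivial factorization would include a linear factor). Hence x^3 - 863 is the minimal polynomial of α, and in particular [Q(α):Q] = 3.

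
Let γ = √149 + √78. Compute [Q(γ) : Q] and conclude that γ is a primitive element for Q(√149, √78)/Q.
[Q(γ) : Q] = 4 (equivalently, Q(γ) = Q(√149, √78))

Obviously Q(γ) ⊆ Q(√149, √78), and [Q(√149, √78):Q] = 4 (since 149, 78 are distinct squarefree integers > 1 with 11622 not a perfect square). To show equality we compute the minimal polynomial of γ. From γ = √149 + √78: γ^2 = 149 + 2√(11622) + 78 = 227 + 2√(11622), so γ^2 - 227 = 2√(11622); squaring, (γ^2 - 227)^2 = 4·11622, i.e. γ^4 - 454γ^2 + 51529 - 46488 = 0, i.e. γ^4 - 454γ^2 + 5041 = 0. So γ is a root of x^4 - 454x^2 + 5041. This polynomial is irreducible over Q: it has no rational root (each ±√149 ± √78 is irrational), and any factorization into two quadratics over Q would force √(11622) ∈ Q (pairing opposite roots) or √149, √78 ∈ Q (other pairings), all impossible. Hence [Q(γ):Q] = 4 = [Q(√149, √78):Q], so Q(γ) = Q(√149, √78).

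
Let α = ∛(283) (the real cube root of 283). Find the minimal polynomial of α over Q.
m_α(x) = x^3 - 283

α satisfies α^3 = 283, so x^3 - 283 annihilates α. By the rational root test, a rational root p/q (in lowest terms) of x^3 - 283 would satisfy p^3 = 283 q^3, forcing q = 1 and p^3 = 283; but 283 is not a perfect cube, contradiction. A monic cubic over Q with no rational root is irreducible (any nontrivial factorization would include a linear factor). Hence x^3 - 283 is the minimal polynomial of α, and in particular [Q(α):Q] = 3.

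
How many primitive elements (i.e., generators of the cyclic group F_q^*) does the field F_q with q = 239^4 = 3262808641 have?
There are φ(3262808640) = 647921664 primitive elements

F_q^* is cyclic of order q - 1 = 3262808640. A cyclic group of order m has exactly φ(m) generators. Here m = 3262808640 = 2^6 · 3 · 5 · 7 · 13^4 · 17, so the number of primitive elements is φ(3262808640) = 647921664.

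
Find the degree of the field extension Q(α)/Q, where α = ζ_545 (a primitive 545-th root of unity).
[Q(α):Q] = 432

The minimal polynomial of ζ_545 over Q is the 545-th cyclotomic polynomial Φ_545(x), which is irreducible over Q and has degree φ(545) = 432. Hence [Q(α):Q] = φ(545) = 432.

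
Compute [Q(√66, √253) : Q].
[Q(√66, √253) : Q] = 4

[Q(√66):Q] = 2 (min poly x^2 - 66, irreducible since 66 is squarefree > 1). For the top step, suppose √253 ∈ Q(√66), say √253 = c + d√66 with c, d ∈ Q. Squaring: 253 = c^2 + 66d^2 + 2cd√66. Since √66 ∉ Q this forces 2cd = 0. If d = 0 then √253 = c ∈ Q, contradicting 253 squarefree > 1. If c = 0 then 253 = 66d^2, so 66·253 = (66d)^2 is a perfect square in Q — but 66·253 = 16698 is not a perfect square (since 66 and 253 are distinct squarefree integers). Contradiction. Hence √253 ∉ Q(√66), so x^2 - 253 stays irreducible over Q(√66) and [Q(√66, √253) : Q(√66)] = 2. By the tower law, [Q(√66, √253) : Q] = 2 · 2 = 4.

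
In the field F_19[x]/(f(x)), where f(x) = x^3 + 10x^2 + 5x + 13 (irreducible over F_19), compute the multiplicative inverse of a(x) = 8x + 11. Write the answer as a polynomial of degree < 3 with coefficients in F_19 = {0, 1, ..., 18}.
a(x)^(-1) ≡ 14x^2 + 2x + 15 (mod f(x))

Since f is irreducible over F_19, F_19[x]/(f) is a field and a(x) ≠ 0 has an inverse. Apply the extended Euclidean algorithm to f(x) and a(x) in F_19[x]: f(x) = (12x^2 + 18x + 2)·a(x) + (10). The last nonzero remainder is the constant 10 = gcd(f, a) in F_19. Back-substituting through the division chain expresses 10 = s(x)·a(x) + t(x)·f(x) with s(x) ≡ 7x^2 + x + 17 (mod f), so (7x^2 + x + 17)·a(x) ≡ 10 (mod f). Multiplying by 10^(-1) ≡ 2 in F_19 gives a(x)^(-1) ≡ 2·(7x^2 + x + 17) ≡ 14x^2 + 2x + 15 (mod f). Check: (8x + 11)·(14x^2 + 2x + 15) = 17x^3 + 18x^2 + 9x + 13 ≡ 1 (mod x^3 + 10x^2 + 5x + 13).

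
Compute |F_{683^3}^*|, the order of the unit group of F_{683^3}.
|F_{683^3}^*| = 318611986

F_{683^3} has 683^3 = 318611987 elements; its multiplicative group consists of all nonzero elements, so |F_{683^3}^*| = 318611987 - 1 = 318611986. (It is cyclic since any finite subgroup of the multiplicative group of a field is cyclic.)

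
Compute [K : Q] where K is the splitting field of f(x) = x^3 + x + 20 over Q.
[K : Q] = 6

By the rational root test, any rational root of the monic integer polynomial f(x) = x^3 + x + 20 must be an integer dividing the constant term 20, i.e. one of ±{1, 2, 4, 5, 10, 20}. Evaluating: f(1) = 22, f(-1) = 18, f(2) = 30, f(-2) = 10, f(4) = 88, f(-4) = -48, f(5) = 150, f(-5) = -110, f(10) = 1030, f(-10) = -990, f(20) = 8040, f(-20) = -8000; none is 0, so f has no rational root and is therefore irreducible over Q (a cubic with no linear factor over a field is irreducible). For an irreducible cubic, the Galois group is A_3 or S_3 according as the discriminant disc(f) = -4a^3 - 27b^2 = -4·(1)^3 - 27·(20)^2 = -10804 is or is not a square in Q. Here disc(f) = -10804 is not a perfect square in Q, so the Galois group of f over Q is not contained in A_3 and must be all of S_3. The splitting field has degree |S_3| = 6 over Q, so [K : Q] = 6.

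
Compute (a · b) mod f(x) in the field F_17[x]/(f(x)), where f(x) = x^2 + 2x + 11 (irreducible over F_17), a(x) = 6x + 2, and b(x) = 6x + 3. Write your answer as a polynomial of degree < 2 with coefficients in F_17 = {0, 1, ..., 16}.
a · b ≡ 9x + 1 (mod f(x))

Multiply in F_17[x]: a(x)·b(x) = (6x + 2)·(6x + 3) = 2x^2 + 13x + 6. This has degree ≥ 2, so divide by f(x) over F_17: 2x^2 + 13x + 6 = (2)·(x^2 + 2x + 11) + (9x + 1). Hence a·b ≡ 9x + 1 (mod f). (F_17[x]/(f) is a field with 17^2 = 289 elements since f is irreducible of degree 2.)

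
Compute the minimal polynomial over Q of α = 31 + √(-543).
m_α(x) = x^2 - 62x + 1504

From α - 31 = √(-543), squaring gives (α - 31)^2 = -543, i.e. α^2 - 62α + 961 = -543, so α^2 - 62α + 1504 = 0. The discriminant of x^2 - 62x + 1504 is (-62)^2 - 4·(1504) = 3844 - 6016 = -2172, and 4·(-543) is not a perfect square in Q since -543 is squarefree and ≠ 1. Hence x^2 - 62x + 1504 is irreducible over Q and is the minimal polynomial of α.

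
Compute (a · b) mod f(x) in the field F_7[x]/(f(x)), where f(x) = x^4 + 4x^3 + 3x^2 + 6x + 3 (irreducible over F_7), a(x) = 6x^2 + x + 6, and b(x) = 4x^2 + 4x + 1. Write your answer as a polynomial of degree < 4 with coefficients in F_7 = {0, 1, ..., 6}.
a · b ≡ 2x^3 + 4x^2 + 4 (mod f(x))

Multiply in F_7[x]: a(x)·b(x) = (6x^2 + x + 6)·(4x^2 + 4x + 1) = 3x^4 + 6x^2 + 4x + 6. This has degree ≥ 4, so divide by f(x) over F_7: 3x^4 + 6x^2 + 4x + 6 = (3)·(x^4 + 4x^3 + 3x^2 + 6x + 3) + (2x^3 + 4x^2 + 4). Hence a·b ≡ 2x^3 + 4x^2 + 4 (mod f). (F_7[x]/(f) is a field with 7^4 = 2401 elements since f is irreducible of degree 4.)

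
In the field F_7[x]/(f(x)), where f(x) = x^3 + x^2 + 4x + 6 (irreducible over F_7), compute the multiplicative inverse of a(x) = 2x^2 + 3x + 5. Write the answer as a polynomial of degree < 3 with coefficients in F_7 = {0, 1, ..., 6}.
a(x)^(-1) ≡ 4x^2 + 2x (mod f(x))

Since f is irreducible over F_7, F_7[x]/(f) is a field and a(x) ≠ 0 has an inverse. Apply the extended Euclidean algorithm to f(x) and a(x) in F_7[x]: f(x) = (4x + 5)·a(x) + (4x + 2);  a(x) = (4x + 4)·(4x + 2) + (4). The last nonzero remainder is the constant 4 = gcd(f, a) in F_7. Back-substituting through the division chain expresses 4 = s(x)·a(x) + t(x)·f(x) with s(x) ≡ 2x^2 + x (mod f), so (2x^2 + x)·a(x) ≡ 4 (mod f). Multiplying by 4^(-1) ≡ 2 in F_7 gives a(x)^(-1) ≡ 2·(2x^2 + x) ≡ 4x^2 + 2x (mod f). Check: (2x^2 + 3x + 5)·(4x^2 + 2x) = x^4 + 2x^3 + 5x^2 + 3x ≡ 1 (mod x^3 + x^2 + 4x + 6).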